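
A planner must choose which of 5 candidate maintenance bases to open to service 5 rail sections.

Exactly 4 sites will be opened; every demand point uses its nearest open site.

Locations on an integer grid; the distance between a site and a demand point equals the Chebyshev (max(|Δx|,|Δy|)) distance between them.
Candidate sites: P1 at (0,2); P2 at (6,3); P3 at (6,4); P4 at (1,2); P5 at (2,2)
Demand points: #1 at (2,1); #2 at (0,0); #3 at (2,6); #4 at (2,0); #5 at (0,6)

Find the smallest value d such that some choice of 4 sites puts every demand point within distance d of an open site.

Open {P1, P2, P3, P4}.
  Farthest demand point is #3 at distance 4 (to P1); all others are ≤ 4.
With {P1, P2, P3, P5} the worst case is 4.
With {P1, P2, P4, P5} the worst case is 4.
No size-4 selection achieves below 4.

4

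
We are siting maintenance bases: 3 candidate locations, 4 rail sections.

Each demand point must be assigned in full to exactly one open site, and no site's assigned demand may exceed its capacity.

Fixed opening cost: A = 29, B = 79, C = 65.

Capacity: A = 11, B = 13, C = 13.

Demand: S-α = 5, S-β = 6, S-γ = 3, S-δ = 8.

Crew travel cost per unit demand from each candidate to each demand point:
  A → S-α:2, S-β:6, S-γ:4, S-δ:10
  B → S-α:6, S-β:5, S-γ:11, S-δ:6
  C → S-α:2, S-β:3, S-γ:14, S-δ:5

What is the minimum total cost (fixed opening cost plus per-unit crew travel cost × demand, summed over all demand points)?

192

Open {A, C}; cheapest assignment that respects the capacities:
  A (cap 11, load 9): S-β, S-γ — cost 6×6 + 3×4 = 48
  C (cap 13, load 13): S-α, S-δ — cost 5×2 + 8×5 = 50
  Shipping 98, fixed 94 → total 192.
  Any other capacity-feasible assignment to {A, C} ships for at least 98.
Compare {A, B}: its best feasible assignment gives total 234.
Compare {B, C}: its best feasible assignment gives total 253.
Every other set of open sites that can feasibly serve all demand totals ≥ 234 even under its best assignment. Minimum: 192.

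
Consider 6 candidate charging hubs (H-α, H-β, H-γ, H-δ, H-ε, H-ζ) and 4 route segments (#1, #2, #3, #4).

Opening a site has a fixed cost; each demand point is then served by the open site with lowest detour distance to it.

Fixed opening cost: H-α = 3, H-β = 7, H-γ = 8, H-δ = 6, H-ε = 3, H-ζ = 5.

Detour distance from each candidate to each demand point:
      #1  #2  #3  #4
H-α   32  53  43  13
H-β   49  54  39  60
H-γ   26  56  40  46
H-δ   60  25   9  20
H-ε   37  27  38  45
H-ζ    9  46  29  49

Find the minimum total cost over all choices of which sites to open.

Open {H-α, H-δ, H-ζ}: assign each demand point to its cheapest open site.
  #1→H-ζ 9, #2→H-δ 25, #3→H-δ 9, #4→H-α 13
  detour distance 56, fixed 14 → total 70.
Compare {H-α, H-δ, H-ε, H-ζ}: detour distance 56 + fixed 17 = 73.
Compare {H-δ, H-ζ}: detour distance 63 + fixed 11 = 74.
Compare {H-δ, H-ε, H-ζ}: detour distance 63 + fixed 14 = 77.
All other subsets cost ≥ 73. Minimum total cost: 70.

70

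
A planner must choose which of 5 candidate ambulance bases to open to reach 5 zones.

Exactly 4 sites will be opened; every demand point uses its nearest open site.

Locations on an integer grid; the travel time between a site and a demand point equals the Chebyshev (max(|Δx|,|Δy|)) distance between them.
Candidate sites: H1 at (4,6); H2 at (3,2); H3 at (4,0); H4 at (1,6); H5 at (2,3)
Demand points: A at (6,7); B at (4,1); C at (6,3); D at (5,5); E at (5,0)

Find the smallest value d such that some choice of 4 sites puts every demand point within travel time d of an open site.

3

Open {H1, H2, H3, H4}.
  Farthest demand point is C at travel time 3 (to H1); all others are ≤ 3.
With {H1, H2, H3, H5} the worst case is 3.
With {H1, H2, H4, H5} the worst case is 3.
No size-4 selection achieves below 3.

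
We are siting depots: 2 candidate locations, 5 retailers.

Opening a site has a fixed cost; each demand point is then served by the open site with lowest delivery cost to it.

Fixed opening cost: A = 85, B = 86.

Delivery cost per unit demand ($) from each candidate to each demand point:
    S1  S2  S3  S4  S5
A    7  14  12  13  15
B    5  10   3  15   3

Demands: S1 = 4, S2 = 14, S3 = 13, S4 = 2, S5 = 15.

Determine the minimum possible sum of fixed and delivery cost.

360

Open {B}: assign each demand point to its cheapest open site.
  S1→B 4×5=20, S2→B 14×10=140, S3→B 13×3=39, S4→B 2×15=30, S5→B 15×3=45
  delivery cost 274, fixed 86 → total 360.
Compare {A, B}: delivery cost 270 + fixed 171 = 441.
Compare {A}: delivery cost 631 + fixed 85 = 716.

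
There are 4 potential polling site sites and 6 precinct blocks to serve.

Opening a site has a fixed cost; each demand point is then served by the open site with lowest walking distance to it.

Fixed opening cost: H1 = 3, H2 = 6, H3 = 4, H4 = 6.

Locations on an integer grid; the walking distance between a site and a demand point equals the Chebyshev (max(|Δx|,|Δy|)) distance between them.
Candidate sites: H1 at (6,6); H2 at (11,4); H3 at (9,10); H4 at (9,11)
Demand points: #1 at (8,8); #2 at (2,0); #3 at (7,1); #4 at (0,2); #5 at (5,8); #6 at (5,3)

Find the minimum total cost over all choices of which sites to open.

27

Open {H1}: assign each demand point to its cheapest open site.
  #1→H1 2, #2→H1 6, #3→H1 5, #4→H1 6, #5→H1 2, #6→H1 3
  walking distance 24, fixed 3 → total 27.
Compare {H1, H3}: walking distance 24 + fixed 7 = 31.
Compare {H1, H2}: walking distance 23 + fixed 9 = 32.
Compare {H1, H4}: walking distance 24 + fixed 9 = 33.
All other subsets cost ≥ 31. Minimum total cost: 27.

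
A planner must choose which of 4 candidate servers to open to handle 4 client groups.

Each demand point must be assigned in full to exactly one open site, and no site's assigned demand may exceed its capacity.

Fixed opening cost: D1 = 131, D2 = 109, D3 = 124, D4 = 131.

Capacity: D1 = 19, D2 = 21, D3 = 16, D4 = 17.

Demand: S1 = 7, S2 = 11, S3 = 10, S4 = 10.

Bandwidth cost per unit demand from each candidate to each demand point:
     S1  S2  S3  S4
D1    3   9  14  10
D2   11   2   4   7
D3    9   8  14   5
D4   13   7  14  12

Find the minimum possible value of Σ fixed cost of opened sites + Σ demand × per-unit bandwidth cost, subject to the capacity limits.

Open {D1, D2}; cheapest assignment that respects the capacities:
  D1 (cap 19, load 17): S1, S4 — cost 7×3 + 10×10 = 121
  D2 (cap 21, load 21): S2, S3 — cost 11×2 + 10×4 = 62
  Shipping 183, fixed 240 → total 423.
  Any other capacity-feasible assignment to {D1, D2} ships for at least 183.
Compare {D1, D2, D3}: its best feasible assignment gives total 497.
Compare {D2, D4}: its best feasible assignment gives total 513.
Every other set of open sites that can feasibly serve all demand totals ≥ 497 even under its best assignment. Minimum: 423.

423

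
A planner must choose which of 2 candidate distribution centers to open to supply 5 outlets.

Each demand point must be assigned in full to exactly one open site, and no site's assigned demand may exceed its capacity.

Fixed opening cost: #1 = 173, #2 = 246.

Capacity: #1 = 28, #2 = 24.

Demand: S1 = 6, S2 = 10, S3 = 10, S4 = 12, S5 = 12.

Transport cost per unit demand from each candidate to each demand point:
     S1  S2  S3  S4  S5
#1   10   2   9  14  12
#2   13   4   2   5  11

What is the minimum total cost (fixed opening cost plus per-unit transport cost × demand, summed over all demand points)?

Open {#1, #2}; cheapest assignment that respects the capacities:
  #1 (cap 28, load 28): S1, S2, S5 — cost 6×10 + 10×2 + 12×12 = 224
  #2 (cap 24, load 22): S3, S4 — cost 10×2 + 12×5 = 80
  Shipping 304, fixed 419 → total 723.
  Any other capacity-feasible assignment to {#1, #2} ships for at least 304.
Total demand is 50 and no other set of sites has combined capacity ≥ 50, so {#1, #2} is the only feasible choice of open sites. Minimum: 723.

723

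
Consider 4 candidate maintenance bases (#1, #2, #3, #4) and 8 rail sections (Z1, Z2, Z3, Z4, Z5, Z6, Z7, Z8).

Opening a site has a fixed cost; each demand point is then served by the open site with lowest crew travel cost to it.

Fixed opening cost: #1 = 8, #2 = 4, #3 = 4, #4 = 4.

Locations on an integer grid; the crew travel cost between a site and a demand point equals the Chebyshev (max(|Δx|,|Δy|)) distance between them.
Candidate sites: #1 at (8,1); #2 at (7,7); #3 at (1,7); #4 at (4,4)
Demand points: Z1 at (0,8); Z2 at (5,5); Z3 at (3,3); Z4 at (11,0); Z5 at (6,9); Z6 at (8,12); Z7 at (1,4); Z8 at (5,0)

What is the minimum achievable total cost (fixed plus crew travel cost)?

35

Open {#2, #4}: assign each demand point to its cheapest open site.
  Z1→#4 4, Z2→#4 1, Z3→#4 1, Z4→#2 7, Z5→#2 2, Z6→#2 5, Z7→#4 3, Z8→#4 4
  crew travel cost 27, fixed 8 → total 35.
Compare {#2, #3, #4}: crew travel cost 24 + fixed 12 = 36.
Compare {#4}: crew travel cost 33 + fixed 4 = 37.
Compare {#3, #4}: crew travel cost 29 + fixed 8 = 37.
All other subsets cost ≥ 36. Minimum total cost: 35.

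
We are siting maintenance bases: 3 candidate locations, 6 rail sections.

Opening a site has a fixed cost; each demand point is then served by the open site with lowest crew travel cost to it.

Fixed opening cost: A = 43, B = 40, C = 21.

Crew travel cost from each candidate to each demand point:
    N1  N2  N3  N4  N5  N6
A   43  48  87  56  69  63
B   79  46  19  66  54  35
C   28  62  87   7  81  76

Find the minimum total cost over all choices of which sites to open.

Open {B, C}: assign each demand point to its cheapest open site.
  N1→C 28, N2→B 46, N3→B 19, N4→C 7, N5→B 54, N6→B 35
  crew travel cost 189, fixed 61 → total 250.
Compare {A, B, C}: crew travel cost 189 + fixed 104 = 293.
Compare {A, B}: crew travel cost 253 + fixed 83 = 336.
Compare {B}: crew travel cost 299 + fixed 40 = 339.
All other subsets cost ≥ 293. Minimum total cost: 250.

250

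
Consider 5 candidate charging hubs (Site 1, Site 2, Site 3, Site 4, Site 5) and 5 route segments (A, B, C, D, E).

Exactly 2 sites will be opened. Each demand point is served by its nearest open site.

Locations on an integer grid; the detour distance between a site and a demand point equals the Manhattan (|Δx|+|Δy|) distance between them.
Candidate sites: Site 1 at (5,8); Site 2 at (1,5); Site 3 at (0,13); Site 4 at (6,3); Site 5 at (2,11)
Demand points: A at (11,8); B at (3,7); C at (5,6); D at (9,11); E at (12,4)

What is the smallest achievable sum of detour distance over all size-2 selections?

Open {Site 1, Site 4}.
  A→Site 1 6, B→Site 1 3, C→Site 1 2, D→Site 1 7, E→Site 4 7  ⇒ total 25.
Compare {Site 1, Site 2}: total 29.
Compare {Site 1, Site 3}: total 29.
No size-2 selection does better; minimum is 25.

25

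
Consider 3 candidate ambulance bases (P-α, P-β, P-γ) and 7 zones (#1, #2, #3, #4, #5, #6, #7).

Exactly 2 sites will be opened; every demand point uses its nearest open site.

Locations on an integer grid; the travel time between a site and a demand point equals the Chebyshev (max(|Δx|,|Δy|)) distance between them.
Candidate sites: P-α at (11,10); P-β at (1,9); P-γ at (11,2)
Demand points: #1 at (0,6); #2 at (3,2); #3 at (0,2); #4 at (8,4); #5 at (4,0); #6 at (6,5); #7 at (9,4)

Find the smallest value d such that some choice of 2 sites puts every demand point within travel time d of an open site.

Open {P-β, P-γ}.
  Farthest demand point is #2 at travel time 7 (to P-β); all others are ≤ 7.
With {P-α, P-β} the worst case is 9.
With {P-α, P-γ} the worst case is 11.
No size-2 selection achieves below 7.

7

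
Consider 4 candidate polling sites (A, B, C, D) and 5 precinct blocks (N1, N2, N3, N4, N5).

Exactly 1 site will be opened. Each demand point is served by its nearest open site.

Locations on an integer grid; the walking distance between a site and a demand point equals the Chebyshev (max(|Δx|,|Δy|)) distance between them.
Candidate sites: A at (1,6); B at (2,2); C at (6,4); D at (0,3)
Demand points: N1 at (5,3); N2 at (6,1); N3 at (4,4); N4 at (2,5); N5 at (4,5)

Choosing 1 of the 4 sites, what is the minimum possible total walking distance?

Open {C}.
  N1→C 1, N2→C 3, N3→C 2, N4→C 4, N5→C 2  ⇒ total 12.
Compare {B}: total 15.
Compare {A}: total 16.
No size-1 selection does better; minimum is 12.

12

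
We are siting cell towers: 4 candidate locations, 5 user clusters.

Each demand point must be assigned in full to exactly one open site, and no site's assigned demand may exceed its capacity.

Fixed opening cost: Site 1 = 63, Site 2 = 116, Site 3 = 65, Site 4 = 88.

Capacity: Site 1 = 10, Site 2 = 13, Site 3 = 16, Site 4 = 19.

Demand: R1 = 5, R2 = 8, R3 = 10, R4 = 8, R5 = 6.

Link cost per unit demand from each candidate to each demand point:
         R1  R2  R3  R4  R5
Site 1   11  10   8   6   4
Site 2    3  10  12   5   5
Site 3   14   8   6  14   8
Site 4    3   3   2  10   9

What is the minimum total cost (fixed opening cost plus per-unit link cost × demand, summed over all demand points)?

390

Open {Site 1, Site 2, Site 4}; cheapest assignment that respects the capacities:
  Site 1 (cap 10, load 6): R5 — cost 6×4 = 24
  Site 2 (cap 13, load 13): R1, R4 — cost 5×3 + 8×5 = 55
  Site 4 (cap 19, load 18): R2, R3 — cost 8×3 + 10×2 = 44
  Shipping 123, fixed 267 → total 390.
  Any other capacity-feasible assignment to {Site 1, Site 2, Site 4} ships for at least 123.
Compare {Site 1, Site 3, Site 4}: its best feasible assignment gives total 411.
Compare {Site 2, Site 3, Site 4}: its best feasible assignment gives total 416.
Every other set of open sites that can feasibly serve all demand totals ≥ 411 even under its best assignment. Minimum: 390.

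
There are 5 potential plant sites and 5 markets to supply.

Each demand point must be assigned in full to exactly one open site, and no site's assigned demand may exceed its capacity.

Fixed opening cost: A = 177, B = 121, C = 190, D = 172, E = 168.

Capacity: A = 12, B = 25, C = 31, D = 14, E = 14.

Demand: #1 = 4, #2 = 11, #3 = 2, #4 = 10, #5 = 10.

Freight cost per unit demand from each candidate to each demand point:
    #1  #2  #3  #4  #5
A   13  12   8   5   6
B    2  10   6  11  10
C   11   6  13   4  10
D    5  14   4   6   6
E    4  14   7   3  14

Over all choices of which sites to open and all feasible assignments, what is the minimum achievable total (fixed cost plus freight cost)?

537

Open {B, C}; cheapest assignment that respects the capacities:
  B (cap 25, load 16): #1, #3, #5 — cost 4×2 + 2×6 + 10×10 = 120
  C (cap 31, load 21): #2, #4 — cost 11×6 + 10×4 = 106
  Shipping 226, fixed 311 → total 537.
  Any other capacity-feasible assignment to {B, C} ships for at least 226.
Compare {B, E}: its best feasible assignment gives total 551.
Compare {C, D}: its best feasible assignment gives total 574.
Every other set of open sites that can feasibly serve all demand totals ≥ 551 even under its best assignment. Minimum: 537.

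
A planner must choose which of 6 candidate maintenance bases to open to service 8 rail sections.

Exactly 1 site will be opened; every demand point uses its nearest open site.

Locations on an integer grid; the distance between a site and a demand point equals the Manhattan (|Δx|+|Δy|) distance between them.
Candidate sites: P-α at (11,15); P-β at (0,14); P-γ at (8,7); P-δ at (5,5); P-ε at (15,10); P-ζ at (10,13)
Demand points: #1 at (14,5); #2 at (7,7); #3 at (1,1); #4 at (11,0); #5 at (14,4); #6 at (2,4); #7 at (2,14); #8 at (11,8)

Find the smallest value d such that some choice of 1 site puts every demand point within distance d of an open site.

12

Open {P-δ}.
  Farthest demand point is #7 at distance 12 (to P-δ); all others are ≤ 12.
With {P-γ} the worst case is 13.
With {P-ζ} the worst case is 21.
No size-1 selection achieves below 12.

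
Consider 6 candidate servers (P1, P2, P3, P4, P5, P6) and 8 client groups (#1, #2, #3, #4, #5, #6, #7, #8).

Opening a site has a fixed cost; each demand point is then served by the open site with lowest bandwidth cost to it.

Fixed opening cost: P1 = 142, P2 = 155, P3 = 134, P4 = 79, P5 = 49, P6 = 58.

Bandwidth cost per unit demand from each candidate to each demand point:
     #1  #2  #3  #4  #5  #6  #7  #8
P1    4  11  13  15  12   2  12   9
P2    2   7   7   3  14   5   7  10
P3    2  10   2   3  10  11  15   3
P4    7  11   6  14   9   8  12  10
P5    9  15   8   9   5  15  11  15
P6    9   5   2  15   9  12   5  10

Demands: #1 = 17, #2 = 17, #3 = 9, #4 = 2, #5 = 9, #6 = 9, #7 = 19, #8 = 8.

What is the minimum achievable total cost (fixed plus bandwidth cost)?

634

Open {P3, P6}: assign each demand point to its cheapest open site.
  #1→P3 17×2=34, #2→P6 17×5=85, #3→P3 9×2=18, #4→P3 2×3=6, #5→P6 9×9=81, #6→P3 9×11=99, #7→P6 19×5=95, #8→P3 8×3=24
  bandwidth cost 442, fixed 192 → total 634.
Compare {P3, P5, P6}: bandwidth cost 406 + fixed 241 = 647.
Compare {P2, P6}: bandwidth cost 444 + fixed 213 = 657.
Compare {P1, P6}: bandwidth cost 467 + fixed 200 = 667.
All other subsets cost ≥ 647. Minimum total cost: 634.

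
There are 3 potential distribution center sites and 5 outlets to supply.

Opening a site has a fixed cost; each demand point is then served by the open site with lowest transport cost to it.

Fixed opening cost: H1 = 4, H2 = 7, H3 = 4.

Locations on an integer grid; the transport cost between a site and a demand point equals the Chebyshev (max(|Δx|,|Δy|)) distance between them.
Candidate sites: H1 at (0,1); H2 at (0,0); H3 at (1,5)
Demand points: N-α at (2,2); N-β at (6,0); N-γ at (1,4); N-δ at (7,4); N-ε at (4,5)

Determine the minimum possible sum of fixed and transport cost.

Open {H3}: assign each demand point to its cheapest open site.
  N-α→H3 3, N-β→H3 5, N-γ→H3 1, N-δ→H3 6, N-ε→H3 3
  transport cost 18, fixed 4 → total 22.
Compare {H1, H3}: transport cost 17 + fixed 8 = 25.
Compare {H1}: transport cost 22 + fixed 4 = 26.
Compare {H2, H3}: transport cost 17 + fixed 11 = 28.
All other subsets cost ≥ 25. Minimum total cost: 22.

22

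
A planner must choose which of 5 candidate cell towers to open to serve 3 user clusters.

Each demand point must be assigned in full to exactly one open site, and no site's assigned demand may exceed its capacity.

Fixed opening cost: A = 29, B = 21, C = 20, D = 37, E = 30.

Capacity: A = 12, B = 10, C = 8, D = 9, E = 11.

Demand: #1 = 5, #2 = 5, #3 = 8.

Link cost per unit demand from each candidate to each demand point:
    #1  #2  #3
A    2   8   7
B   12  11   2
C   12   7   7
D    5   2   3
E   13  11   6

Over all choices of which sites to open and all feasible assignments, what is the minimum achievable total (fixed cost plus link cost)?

116

Open {A, B}; cheapest assignment that respects the capacities:
  A (cap 12, load 10): #1, #2 — cost 5×2 + 5×8 = 50
  B (cap 10, load 8): #3 — cost 8×2 = 16
  Shipping 66, fixed 50 → total 116.
  Any other capacity-feasible assignment to {A, B} ships for at least 66.
Compare {A, B, D}: its best feasible assignment gives total 123.
Compare {A, B, C}: its best feasible assignment gives total 131.
Every other set of open sites that can feasibly serve all demand totals ≥ 123 even under its best assignment. Minimum: 116.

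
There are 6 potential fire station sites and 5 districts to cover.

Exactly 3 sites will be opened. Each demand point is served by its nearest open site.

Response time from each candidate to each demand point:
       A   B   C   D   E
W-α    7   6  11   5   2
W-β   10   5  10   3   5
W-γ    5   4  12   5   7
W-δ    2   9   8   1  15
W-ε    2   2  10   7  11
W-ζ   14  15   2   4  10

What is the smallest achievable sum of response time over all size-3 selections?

12

Open {W-α, W-ε, W-ζ}.
  A→W-ε 2, B→W-ε 2, C→W-ζ 2, D→W-ζ 4, E→W-α 2  ⇒ total 12.
Compare {W-α, W-δ, W-ζ}: total 13.
Compare {W-β, W-ε, W-ζ}: total 14.
No size-3 selection does better; minimum is 12.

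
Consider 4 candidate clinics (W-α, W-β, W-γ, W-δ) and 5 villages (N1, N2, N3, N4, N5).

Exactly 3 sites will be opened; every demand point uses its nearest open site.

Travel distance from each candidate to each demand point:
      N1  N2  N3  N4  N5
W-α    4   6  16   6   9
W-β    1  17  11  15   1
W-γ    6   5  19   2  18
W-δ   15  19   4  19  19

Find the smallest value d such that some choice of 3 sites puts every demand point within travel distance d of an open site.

Open {W-β, W-γ, W-δ}.
  Farthest demand point is N2 at travel distance 5 (to W-γ); all others are ≤ 5.
With {W-α, W-β, W-δ} the worst case is 6.
With {W-α, W-γ, W-δ} the worst case is 9.
No size-3 selection achieves below 5.

5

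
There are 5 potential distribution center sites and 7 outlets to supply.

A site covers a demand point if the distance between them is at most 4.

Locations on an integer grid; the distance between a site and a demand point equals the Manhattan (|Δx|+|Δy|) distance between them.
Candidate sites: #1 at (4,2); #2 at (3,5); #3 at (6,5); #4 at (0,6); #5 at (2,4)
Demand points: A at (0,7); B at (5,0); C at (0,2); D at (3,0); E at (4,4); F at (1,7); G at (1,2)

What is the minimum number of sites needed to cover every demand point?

Coverage sets (demand points within 4 of each site):
  #1: {B, C, D, E, G}
  #2: {E, F}
  #3: {E}
  #4: {A, C, F}
  #5: {C, E, F, G}
No single site covers all 7 demand points.
But {#1, #4} covers everything, so the minimum is 2.

2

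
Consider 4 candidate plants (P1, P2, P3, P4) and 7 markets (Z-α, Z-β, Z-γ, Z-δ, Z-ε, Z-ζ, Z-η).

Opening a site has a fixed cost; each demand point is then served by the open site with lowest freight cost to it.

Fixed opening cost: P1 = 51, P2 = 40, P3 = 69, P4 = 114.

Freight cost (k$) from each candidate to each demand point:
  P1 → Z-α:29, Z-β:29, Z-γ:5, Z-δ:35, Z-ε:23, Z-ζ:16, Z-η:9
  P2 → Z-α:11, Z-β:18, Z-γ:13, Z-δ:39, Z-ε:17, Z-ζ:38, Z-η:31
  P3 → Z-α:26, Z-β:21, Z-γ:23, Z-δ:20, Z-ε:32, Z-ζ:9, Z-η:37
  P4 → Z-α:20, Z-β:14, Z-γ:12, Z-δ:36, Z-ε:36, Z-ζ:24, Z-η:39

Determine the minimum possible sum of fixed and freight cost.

Open {P1}: assign each demand point to its cheapest open site.
  Z-α→P1 29, Z-β→P1 29, Z-γ→P1 5, Z-δ→P1 35, Z-ε→P1 23, Z-ζ→P1 16, Z-η→P1 9
  freight cost 146, fixed 51 → total 197.
Compare {P1, P2}: freight cost 111 + fixed 91 = 202.
Compare {P2}: freight cost 167 + fixed 40 = 207.
Compare {P2, P3}: freight cost 119 + fixed 109 = 228.
All other subsets cost ≥ 202. Minimum total cost: 197.

197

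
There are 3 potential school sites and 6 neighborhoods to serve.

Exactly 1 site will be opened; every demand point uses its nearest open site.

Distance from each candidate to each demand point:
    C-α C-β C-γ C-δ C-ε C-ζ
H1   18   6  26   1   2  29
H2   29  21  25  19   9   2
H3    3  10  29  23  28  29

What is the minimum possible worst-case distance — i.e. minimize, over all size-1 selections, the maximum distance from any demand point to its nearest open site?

29

Open {H1}.
  Farthest demand point is C-ζ at distance 29 (to H1); all others are ≤ 29.
With {H2} the worst case is 29.
With {H3} the worst case is 29.
No size-1 selection achieves below 29.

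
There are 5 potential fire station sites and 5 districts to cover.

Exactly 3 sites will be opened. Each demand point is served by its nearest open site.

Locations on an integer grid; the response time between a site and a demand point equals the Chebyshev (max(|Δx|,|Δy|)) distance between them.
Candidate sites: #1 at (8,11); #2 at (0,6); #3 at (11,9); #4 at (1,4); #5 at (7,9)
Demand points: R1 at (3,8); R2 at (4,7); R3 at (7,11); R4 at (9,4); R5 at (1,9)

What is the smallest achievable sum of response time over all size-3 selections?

15

Open {#1, #2, #5}.
  R1→#2 3, R2→#5 3, R3→#1 1, R4→#5 5, R5→#2 3  ⇒ total 15.
Compare {#1, #2, #3}: total 16.
Compare {#2, #3, #5}: total 16.
No size-3 selection does better; minimum is 15.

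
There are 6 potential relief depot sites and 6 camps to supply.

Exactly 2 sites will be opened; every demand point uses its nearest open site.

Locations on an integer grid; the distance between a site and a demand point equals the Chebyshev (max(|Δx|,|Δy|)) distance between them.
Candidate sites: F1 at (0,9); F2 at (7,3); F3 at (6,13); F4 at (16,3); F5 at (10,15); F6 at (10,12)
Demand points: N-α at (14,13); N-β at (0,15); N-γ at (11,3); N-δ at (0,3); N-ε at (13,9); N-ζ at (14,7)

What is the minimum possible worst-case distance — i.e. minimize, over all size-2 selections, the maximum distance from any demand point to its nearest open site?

Open {F2, F3}.
  Farthest demand point is N-α at distance 8 (to F3); all others are ≤ 8.
With {F1, F6} the worst case is 9.
With {F1, F2} the worst case is 10.
No size-2 selection achieves below 8.

8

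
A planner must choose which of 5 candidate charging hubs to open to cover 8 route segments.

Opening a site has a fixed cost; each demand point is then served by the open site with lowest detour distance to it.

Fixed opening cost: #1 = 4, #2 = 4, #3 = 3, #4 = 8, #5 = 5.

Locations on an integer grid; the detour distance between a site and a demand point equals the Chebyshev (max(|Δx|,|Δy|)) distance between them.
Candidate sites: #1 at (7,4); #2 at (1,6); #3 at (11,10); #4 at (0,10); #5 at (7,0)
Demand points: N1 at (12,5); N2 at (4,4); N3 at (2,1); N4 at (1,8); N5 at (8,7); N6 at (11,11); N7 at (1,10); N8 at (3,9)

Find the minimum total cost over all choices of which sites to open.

33

Open {#2, #3}: assign each demand point to its cheapest open site.
  N1→#3 5, N2→#2 3, N3→#2 5, N4→#2 2, N5→#3 3, N6→#3 1, N7→#2 4, N8→#2 3
  detour distance 26, fixed 7 → total 33.
Compare {#1, #2, #3}: detour distance 26 + fixed 11 = 37.
Compare {#1, #3, #4}: detour distance 23 + fixed 15 = 38.
Compare {#2, #3, #4}: detour distance 23 + fixed 15 = 38.
All other subsets cost ≥ 37. Minimum total cost: 33.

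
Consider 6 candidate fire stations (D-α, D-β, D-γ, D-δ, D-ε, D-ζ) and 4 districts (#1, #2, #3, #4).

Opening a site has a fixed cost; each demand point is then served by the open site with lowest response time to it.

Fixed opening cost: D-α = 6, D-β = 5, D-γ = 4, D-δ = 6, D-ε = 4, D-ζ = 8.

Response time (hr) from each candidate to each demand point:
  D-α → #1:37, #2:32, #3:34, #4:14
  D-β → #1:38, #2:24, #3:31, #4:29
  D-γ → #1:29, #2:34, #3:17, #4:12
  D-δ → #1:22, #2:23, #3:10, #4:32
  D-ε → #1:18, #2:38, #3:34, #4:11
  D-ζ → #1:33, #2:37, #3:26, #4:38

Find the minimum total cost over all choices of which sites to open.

72

Open {D-δ, D-ε}: assign each demand point to its cheapest open site.
  #1→D-ε 18, #2→D-δ 23, #3→D-δ 10, #4→D-ε 11
  response time 62, fixed 10 → total 72.
Compare {D-γ, D-δ, D-ε}: response time 62 + fixed 14 = 76.
Compare {D-γ, D-δ}: response time 67 + fixed 10 = 77.
Compare {D-β, D-δ, D-ε}: response time 62 + fixed 15 = 77.
All other subsets cost ≥ 76. Minimum total cost: 72.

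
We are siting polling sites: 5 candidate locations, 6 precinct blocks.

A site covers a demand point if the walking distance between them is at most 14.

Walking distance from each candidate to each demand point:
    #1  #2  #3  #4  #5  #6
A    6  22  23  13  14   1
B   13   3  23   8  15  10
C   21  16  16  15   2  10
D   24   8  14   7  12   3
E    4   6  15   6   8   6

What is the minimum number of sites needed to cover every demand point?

Coverage sets (demand points within 14 of each site):
  A: {#1, #4, #5, #6}
  B: {#1, #2, #4, #6}
  C: {#5, #6}
  D: {#2, #3, #4, #5, #6}
  E: {#1, #2, #4, #5, #6}
No single site covers all 6 demand points.
But {A, D} covers everything, so the minimum is 2.

2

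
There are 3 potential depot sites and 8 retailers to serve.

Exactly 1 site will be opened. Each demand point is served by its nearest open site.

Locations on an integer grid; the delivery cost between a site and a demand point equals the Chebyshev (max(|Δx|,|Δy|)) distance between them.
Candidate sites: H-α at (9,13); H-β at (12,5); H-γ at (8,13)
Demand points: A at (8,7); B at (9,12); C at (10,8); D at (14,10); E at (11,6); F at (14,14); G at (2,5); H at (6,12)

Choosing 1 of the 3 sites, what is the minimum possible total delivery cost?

40

Open {H-α}.
  A→H-α 6, B→H-α 1, C→H-α 5, D→H-α 5, E→H-α 7, F→H-α 5, G→H-α 8, H→H-α 3  ⇒ total 40.
Compare {H-γ}: total 41.
Compare {H-β}: total 46.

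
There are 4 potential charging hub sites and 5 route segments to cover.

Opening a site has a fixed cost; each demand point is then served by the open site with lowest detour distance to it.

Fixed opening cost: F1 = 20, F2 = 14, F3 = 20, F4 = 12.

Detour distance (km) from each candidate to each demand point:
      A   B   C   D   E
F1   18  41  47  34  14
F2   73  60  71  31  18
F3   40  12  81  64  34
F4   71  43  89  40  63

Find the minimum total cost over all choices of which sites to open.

165

Open {F1, F3}: assign each demand point to its cheapest open site.
  A→F1 18, B→F3 12, C→F1 47, D→F1 34, E→F1 14
  detour distance 125, fixed 40 → total 165.
Compare {F1}: detour distance 154 + fixed 20 = 174.
Compare {F1, F2, F3}: detour distance 122 + fixed 54 = 176.
Compare {F1, F3, F4}: detour distance 125 + fixed 52 = 177.
All other subsets cost ≥ 174. Minimum total cost: 165.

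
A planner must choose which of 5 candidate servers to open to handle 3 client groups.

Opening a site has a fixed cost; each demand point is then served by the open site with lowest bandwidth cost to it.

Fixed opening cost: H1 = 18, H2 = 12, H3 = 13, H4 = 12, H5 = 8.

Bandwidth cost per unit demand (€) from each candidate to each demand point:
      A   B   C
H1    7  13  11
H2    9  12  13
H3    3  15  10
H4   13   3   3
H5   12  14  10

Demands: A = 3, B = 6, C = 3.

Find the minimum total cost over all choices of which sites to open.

61

Open {H3, H4}: assign each demand point to its cheapest open site.
  A→H3 3×3=9, B→H4 6×3=18, C→H4 3×3=9
  bandwidth cost 36, fixed 25 → total 61.
Compare {H3, H4, H5}: bandwidth cost 36 + fixed 33 = 69.
Compare {H2, H3, H4}: bandwidth cost 36 + fixed 37 = 73.
Compare {H4}: bandwidth cost 66 + fixed 12 = 78.
All other subsets cost ≥ 69. Minimum total cost: 61.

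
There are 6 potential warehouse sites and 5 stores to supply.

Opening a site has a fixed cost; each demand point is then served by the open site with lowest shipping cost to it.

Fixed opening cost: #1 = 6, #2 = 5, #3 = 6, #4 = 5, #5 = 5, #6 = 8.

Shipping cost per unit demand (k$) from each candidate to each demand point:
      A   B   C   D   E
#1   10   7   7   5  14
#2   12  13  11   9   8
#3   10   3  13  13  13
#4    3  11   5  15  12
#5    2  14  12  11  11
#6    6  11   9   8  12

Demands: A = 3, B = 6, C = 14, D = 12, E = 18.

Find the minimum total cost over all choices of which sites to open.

323

Open {#1, #2, #3, #4}: assign each demand point to its cheapest open site.
  A→#4 3×3=9, B→#3 6×3=18, C→#4 14×5=70, D→#1 12×5=60, E→#2 18×8=144
  shipping cost 301, fixed 22 → total 323.
Compare {#1, #2, #3, #4, #5}: shipping cost 298 + fixed 27 = 325.
Compare {#1, #2, #3, #4, #6}: shipping cost 301 + fixed 30 = 331.
Compare {#1, #2, #3, #4, #5, #6}: shipping cost 298 + fixed 35 = 333.
All other subsets cost ≥ 325. Minimum total cost: 323.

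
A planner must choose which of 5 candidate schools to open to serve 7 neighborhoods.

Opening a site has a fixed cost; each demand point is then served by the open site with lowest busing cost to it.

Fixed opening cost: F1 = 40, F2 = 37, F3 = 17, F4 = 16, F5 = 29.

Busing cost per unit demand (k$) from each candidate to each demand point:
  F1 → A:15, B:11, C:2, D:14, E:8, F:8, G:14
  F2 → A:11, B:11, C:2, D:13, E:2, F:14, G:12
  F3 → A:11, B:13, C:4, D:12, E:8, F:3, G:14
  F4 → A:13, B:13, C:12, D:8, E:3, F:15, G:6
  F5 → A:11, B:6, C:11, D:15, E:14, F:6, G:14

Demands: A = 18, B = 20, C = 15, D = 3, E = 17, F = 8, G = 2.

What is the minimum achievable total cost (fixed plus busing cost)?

Open {F2, F3, F4, F5}: assign each demand point to its cheapest open site.
  A→F2 18×11=198, B→F5 20×6=120, C→F2 15×2=30, D→F4 3×8=24, E→F2 17×2=34, F→F3 8×3=24, G→F4 2×6=12
  busing cost 442, fixed 99 → total 541.
Compare {F2, F4, F5}: busing cost 466 + fixed 82 = 548.
Compare {F2, F3, F5}: busing cost 466 + fixed 83 = 549.
Compare {F3, F4, F5}: busing cost 489 + fixed 62 = 551.
All other subsets cost ≥ 548. Minimum total cost: 541.

541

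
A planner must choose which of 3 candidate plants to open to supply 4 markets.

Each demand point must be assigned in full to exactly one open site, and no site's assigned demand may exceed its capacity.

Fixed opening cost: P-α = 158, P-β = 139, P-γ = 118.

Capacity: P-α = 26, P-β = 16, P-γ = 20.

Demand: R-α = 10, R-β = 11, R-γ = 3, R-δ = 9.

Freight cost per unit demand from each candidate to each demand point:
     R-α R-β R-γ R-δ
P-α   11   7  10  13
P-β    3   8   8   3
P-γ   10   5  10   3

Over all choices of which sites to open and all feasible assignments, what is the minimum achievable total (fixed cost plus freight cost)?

Open {P-β, P-γ}; cheapest assignment that respects the capacities:
  P-β (cap 16, load 13): R-α, R-γ — cost 10×3 + 3×8 = 54
  P-γ (cap 20, load 20): R-β, R-δ — cost 11×5 + 9×3 = 82
  Shipping 136, fixed 257 → total 393.
  Any other capacity-feasible assignment to {P-β, P-γ} ships for at least 136.
Compare {P-α, P-γ}: its best feasible assignment gives total 498.
Compare {P-α, P-β}: its best feasible assignment gives total 535.
Every other set of open sites that can feasibly serve all demand totals ≥ 498 even under its best assignment. Minimum: 393.

393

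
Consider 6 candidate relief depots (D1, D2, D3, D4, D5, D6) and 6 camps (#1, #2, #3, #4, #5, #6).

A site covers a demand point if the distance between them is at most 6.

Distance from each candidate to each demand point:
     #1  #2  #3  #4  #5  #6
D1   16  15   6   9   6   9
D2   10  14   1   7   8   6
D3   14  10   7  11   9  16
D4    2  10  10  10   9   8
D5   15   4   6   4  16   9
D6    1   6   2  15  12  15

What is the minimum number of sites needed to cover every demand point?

4

Coverage sets (demand points within 6 of each site):
  D1: {#3, #5}
  D2: {#3, #6}
  D3: {}
  D4: {#1}
  D5: {#2, #3, #4}
  D6: {#1, #2, #3}
No 3 sites suffice: every size-3 union leaves at least one demand point uncovered.
But {D1, D2, D4, D5} covers everything, so the minimum is 4.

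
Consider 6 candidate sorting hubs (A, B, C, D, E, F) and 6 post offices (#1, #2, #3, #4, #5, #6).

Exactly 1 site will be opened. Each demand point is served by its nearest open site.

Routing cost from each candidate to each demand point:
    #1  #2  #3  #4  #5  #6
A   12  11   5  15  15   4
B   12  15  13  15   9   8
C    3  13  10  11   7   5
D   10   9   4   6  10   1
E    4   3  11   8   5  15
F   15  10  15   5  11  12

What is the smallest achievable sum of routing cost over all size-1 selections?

40

Open {D}.
  #1→D 10, #2→D 9, #3→D 4, #4→D 6, #5→D 10, #6→D 1  ⇒ total 40.
Compare {E}: total 46.
Compare {C}: total 49.
No size-1 selection does better; minimum is 40.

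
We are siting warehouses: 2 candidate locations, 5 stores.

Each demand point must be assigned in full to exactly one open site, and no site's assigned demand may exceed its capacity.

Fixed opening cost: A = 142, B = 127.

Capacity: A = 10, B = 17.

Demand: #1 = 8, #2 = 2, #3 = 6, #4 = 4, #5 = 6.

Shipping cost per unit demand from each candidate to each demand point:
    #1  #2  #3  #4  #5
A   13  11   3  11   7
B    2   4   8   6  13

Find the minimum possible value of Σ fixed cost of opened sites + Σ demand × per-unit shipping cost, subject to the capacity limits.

427

Open {A, B}; cheapest assignment that respects the capacities:
  A (cap 10, load 10): #4, #5 — cost 4×11 + 6×7 = 86
  B (cap 17, load 16): #1, #2, #3 — cost 8×2 + 2×4 + 6×8 = 72
  Shipping 158, fixed 269 → total 427.
  Any other capacity-feasible assignment to {A, B} ships for at least 158.
Total demand is 26 and no other set of sites has combined capacity ≥ 26, so {A, B} is the only feasible choice of open sites. Minimum: 427.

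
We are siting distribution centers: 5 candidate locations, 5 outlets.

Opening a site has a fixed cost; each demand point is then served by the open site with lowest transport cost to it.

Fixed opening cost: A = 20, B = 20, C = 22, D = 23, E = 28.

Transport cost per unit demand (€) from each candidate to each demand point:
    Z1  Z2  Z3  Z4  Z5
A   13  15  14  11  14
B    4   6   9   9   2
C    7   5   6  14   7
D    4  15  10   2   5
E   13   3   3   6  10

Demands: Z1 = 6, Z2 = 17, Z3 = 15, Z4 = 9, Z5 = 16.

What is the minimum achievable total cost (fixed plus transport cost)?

241

Open {B, D, E}: assign each demand point to its cheapest open site.
  Z1→B 6×4=24, Z2→E 17×3=51, Z3→E 15×3=45, Z4→D 9×2=18, Z5→B 16×2=32
  transport cost 170, fixed 71 → total 241.
Compare {B, E}: transport cost 206 + fixed 48 = 254.
Compare {A, B, D, E}: transport cost 170 + fixed 91 = 261.
Compare {B, C, D, E}: transport cost 170 + fixed 93 = 263.
All other subsets cost ≥ 254. Minimum total cost: 241.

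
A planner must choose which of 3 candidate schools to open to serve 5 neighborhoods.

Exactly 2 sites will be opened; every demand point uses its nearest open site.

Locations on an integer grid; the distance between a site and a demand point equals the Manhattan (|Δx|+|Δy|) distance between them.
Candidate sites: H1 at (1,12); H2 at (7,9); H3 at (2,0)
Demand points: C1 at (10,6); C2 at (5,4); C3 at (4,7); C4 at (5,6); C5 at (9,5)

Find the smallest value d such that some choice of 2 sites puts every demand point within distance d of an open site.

Open {H1, H2}.
  Farthest demand point is C2 at distance 7 (to H2); all others are ≤ 7.
With {H2, H3} the worst case is 7.
With {H1, H3} the worst case is 14.
No size-2 selection achieves below 7.

7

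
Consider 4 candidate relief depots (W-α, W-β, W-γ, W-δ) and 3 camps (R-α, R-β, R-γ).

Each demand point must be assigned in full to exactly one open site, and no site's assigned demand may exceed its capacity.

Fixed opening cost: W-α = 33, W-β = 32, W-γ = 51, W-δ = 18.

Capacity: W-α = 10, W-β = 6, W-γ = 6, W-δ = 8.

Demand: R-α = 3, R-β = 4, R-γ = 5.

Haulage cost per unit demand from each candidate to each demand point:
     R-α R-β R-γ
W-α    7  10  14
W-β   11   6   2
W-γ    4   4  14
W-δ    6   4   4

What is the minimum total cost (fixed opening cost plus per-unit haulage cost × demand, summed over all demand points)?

94

Open {W-β, W-δ}; cheapest assignment that respects the capacities:
  W-β (cap 6, load 5): R-γ — cost 5×2 = 10
  W-δ (cap 8, load 7): R-α, R-β — cost 3×6 + 4×4 = 34
  Shipping 44, fixed 50 → total 94.
  Any other capacity-feasible assignment to {W-β, W-δ} ships for at least 44.
Compare {W-γ, W-δ}: its best feasible assignment gives total 123.
Compare {W-α, W-β, W-δ}: its best feasible assignment gives total 127.
Every other set of open sites that can feasibly serve all demand totals ≥ 123 even under its best assignment. Minimum: 94.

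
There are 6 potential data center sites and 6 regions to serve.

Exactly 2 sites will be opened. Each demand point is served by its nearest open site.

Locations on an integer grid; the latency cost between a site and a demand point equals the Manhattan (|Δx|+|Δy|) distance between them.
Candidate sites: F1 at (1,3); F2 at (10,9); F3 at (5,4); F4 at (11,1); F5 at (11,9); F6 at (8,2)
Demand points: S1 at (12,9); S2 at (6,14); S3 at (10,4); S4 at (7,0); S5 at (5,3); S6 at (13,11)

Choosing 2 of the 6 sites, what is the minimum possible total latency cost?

26

Open {F5, F6}.
  S1→F5 1, S2→F5 10, S3→F6 4, S4→F6 3, S5→F6 4, S6→F5 4  ⇒ total 26.
Compare {F2, F6}: total 27.
Compare {F3, F5}: total 27.
No size-2 selection does better; minimum is 26.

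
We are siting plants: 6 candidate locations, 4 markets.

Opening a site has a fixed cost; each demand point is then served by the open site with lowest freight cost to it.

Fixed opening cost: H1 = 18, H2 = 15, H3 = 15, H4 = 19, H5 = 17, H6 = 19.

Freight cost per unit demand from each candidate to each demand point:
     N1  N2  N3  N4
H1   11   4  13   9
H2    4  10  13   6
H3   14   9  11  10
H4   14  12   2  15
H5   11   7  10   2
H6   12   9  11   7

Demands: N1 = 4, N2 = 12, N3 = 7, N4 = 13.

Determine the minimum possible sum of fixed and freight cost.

Open {H1, H2, H4, H5}: assign each demand point to its cheapest open site.
  N1→H2 4×4=16, N2→H1 12×4=48, N3→H4 7×2=14, N4→H5 13×2=26
  freight cost 104, fixed 69 → total 173.
Compare {H1, H4, H5}: freight cost 132 + fixed 54 = 186.
Compare {H1, H2, H3, H4, H5}: freight cost 104 + fixed 84 = 188.
Compare {H2, H4, H5}: freight cost 140 + fixed 51 = 191.
All other subsets cost ≥ 186. Minimum total cost: 173.

173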